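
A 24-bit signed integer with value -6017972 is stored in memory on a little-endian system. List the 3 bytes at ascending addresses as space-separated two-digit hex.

Two's complement of -6017972 in 24 bits: 6017972 = 0x5BD3B4; invert → 0xA42C4B; add 1 → 0xA42C4C.
Split into bytes (most-significant first): A4 2C 4C.
Little-endian: lowest address holds the least-significant byte.
So at ascending addresses the bytes are 4C 2C A4.

4C 2C A4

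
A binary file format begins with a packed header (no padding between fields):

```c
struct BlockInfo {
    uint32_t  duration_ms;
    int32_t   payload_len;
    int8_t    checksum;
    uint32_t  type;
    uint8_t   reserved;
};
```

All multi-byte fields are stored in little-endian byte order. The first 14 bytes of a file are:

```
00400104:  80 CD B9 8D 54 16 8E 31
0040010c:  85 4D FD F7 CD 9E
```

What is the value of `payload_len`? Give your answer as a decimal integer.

831395412

`payload_len` follows `duration_ms` (4 bytes), so it starts at byte offset 4 and occupies 4 bytes.
Bytes at offsets 4..7: 54 16 8E 31.
Little-endian stores the least-significant byte at the lowest address.
Reassemble most-significant byte first: 31 8E 16 54 → 0x318E1654.
0x318E1654 = 831395412.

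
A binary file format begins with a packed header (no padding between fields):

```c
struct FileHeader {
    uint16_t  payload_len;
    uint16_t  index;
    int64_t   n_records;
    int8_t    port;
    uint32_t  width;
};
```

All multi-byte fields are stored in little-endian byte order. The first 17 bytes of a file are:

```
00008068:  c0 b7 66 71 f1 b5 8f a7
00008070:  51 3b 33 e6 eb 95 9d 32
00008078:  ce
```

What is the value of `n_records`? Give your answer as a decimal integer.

`n_records` follows `payload_len` (2 B), `index` (2 B), so it starts at offset 2 + 2 = 4 and occupies 8 bytes.
Bytes at offsets 4..11: F1 B5 8F A7 51 3B 33 E6.
In little-endian order the low byte comes first in memory.
Reassemble most-significant byte first: E6 33 3B 51 A7 8F B5 F1 → 0xE6333B51A78FB5F1.
Top bit is set, so as a signed 64-bit value this is 0xE6333B51A78FB5F1 − 2^64 = -1859076999284279823.

-1859076999284279823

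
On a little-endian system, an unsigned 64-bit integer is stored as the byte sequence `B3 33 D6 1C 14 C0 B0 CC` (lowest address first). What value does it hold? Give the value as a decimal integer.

14749499972254053299

In little-endian order the low byte comes first in memory.
Reassemble most-significant byte first: CC B0 C0 14 1C D6 33 B3 → 0xCCB0C0141CD633B3.
0xCCB0C0141CD633B3 = 14749499972254053299.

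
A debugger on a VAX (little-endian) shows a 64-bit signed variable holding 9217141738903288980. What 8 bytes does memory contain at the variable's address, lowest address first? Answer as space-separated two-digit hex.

9217141738903288980 in hexadecimal, padded to 64 bits, is 0x7FE9DD93B7C1BC94.
Split into bytes (most-significant first): 7F E9 DD 93 B7 C1 BC 94.
Little-endian: lowest address holds the least-significant byte.
So at ascending addresses the bytes are 94 BC C1 B7 93 DD E9 7F.

94 BC C1 B7 93 DD E9 7F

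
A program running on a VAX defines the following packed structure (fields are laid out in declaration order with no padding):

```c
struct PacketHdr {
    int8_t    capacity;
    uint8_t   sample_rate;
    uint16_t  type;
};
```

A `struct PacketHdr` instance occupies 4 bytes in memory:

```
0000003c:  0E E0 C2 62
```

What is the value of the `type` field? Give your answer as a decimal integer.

25282

`type` follows `capacity` (1 B), `sample_rate` (1 B), so it starts at offset 1 + 1 = 2 and occupies 2 bytes.
Bytes at offsets 2..3: C2 62.
Little-endian: lowest address holds the least-significant byte.
Reassemble most-significant byte first: 62 C2 → 0x62C2.
0x62C2 = 25282.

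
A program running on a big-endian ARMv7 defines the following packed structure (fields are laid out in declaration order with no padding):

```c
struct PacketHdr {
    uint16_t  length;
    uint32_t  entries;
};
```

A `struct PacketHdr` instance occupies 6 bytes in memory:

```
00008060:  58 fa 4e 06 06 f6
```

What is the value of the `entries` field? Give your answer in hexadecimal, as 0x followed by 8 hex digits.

0x4E0606F6

`entries` follows `length` (2 bytes), so it starts at byte offset 2 and occupies 4 bytes.
Bytes at offsets 2..5: 4E 06 06 F6.
Big-endian: lowest address holds the most-significant byte.
The bytes are already most-significant first: 0x4E0606F6.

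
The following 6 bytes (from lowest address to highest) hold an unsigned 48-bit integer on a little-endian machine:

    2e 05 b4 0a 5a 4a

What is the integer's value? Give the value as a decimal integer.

Little-endian stores the least-significant byte at the lowest address.
Reassemble most-significant byte first: 4A 5A 0A B4 05 2E → 0x4A5A0AB4052E.
0x4A5A0AB4052E = 81750587082030.

81750587082030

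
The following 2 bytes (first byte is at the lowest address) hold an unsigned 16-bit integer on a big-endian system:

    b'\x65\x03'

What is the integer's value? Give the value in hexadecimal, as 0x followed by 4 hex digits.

In big-endian order the high byte comes first in memory.
The bytes are already most-significant first: 0x6503.

0x6503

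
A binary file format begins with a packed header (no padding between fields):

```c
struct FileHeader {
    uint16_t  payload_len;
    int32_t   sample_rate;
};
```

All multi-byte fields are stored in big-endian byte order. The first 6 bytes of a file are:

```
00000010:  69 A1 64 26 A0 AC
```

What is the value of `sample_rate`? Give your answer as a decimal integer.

1680253100

`sample_rate` follows `payload_len` (2 bytes), so it starts at byte offset 2 and occupies 4 bytes.
Bytes at offsets 2..5: 64 26 A0 AC.
Big-endian stores the most-significant byte at the lowest address.
The bytes are already most-significant first: 0x6426A0AC.
0x6426A0AC = 1680253100.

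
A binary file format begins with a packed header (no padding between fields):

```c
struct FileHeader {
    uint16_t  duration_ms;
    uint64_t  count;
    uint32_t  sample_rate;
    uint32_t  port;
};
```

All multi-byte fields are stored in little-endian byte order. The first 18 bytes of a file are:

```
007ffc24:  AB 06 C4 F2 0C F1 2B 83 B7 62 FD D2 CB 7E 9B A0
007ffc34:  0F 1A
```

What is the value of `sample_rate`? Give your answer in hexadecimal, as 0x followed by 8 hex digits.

0x7ECBD2FD

`sample_rate` follows `duration_ms` (2 B), `count` (8 B), so it starts at offset 2 + 8 = 10 and occupies 4 bytes.
Bytes at offsets 10..13: FD D2 CB 7E.
Little-endian: lowest address holds the least-significant byte.
Reassemble most-significant byte first: 7E CB D2 FD → 0x7ECBD2FD.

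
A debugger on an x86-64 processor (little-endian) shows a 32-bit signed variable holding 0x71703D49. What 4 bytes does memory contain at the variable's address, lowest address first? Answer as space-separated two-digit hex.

Split into bytes (most-significant first): 71 70 3D 49.
Little-endian stores the least-significant byte at the lowest address.
So at ascending addresses the bytes are 49 3D 70 71.

49 3D 70 71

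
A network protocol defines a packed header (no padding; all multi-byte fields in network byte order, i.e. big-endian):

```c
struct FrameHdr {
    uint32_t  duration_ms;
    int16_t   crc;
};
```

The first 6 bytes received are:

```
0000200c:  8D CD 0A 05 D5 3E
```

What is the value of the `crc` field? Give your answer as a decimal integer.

`crc` follows `duration_ms` (4 bytes), so it starts at byte offset 4 and occupies 2 bytes.
Bytes at offsets 4..5: D5 3E.
Big-endian stores the most-significant byte at the lowest address.
The bytes are already most-significant first: 0xD53E.
Top bit is set, so as a signed 16-bit value this is 0xD53E − 2^16 = -10946.

-10946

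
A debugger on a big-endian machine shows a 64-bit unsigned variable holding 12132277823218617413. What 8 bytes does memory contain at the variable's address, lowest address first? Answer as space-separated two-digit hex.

A8 5E 82 66 91 4B 8C 45

12132277823218617413 in hexadecimal, padded to 64 bits, is 0xA85E8266914B8C45.
Split into bytes (most-significant first): A8 5E 82 66 91 4B 8C 45.
Big-endian: lowest address holds the most-significant byte.
So the memory order matches the most-significant-first order: A8 5E 82 66 91 4B 8C 45.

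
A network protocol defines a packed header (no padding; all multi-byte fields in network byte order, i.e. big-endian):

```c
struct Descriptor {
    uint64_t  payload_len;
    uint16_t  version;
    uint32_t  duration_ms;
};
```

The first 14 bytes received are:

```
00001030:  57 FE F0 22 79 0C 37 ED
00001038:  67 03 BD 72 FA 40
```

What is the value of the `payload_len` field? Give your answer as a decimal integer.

`payload_len` is the first field, at byte offset 0, occupying 8 bytes.
Bytes at offsets 0..7: 57 FE F0 22 79 0C 37 ED.
Big-endian stores the most-significant byte at the lowest address.
The bytes are already most-significant first: 0x57FEF022790C37ED.
0x57FEF022790C37ED = 6340769356234635245.

6340769356234635245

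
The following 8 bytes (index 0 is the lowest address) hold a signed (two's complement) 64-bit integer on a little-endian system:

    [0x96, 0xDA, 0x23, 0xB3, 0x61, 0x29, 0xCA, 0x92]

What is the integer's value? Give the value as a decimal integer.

Little-endian stores the least-significant byte at the lowest address.
Reassemble most-significant byte first: 92 CA 29 61 B3 23 DA 96 → 0x92CA2961B323DA96.
Top bit is set, so as a signed 64-bit value this is 0x92CA2961B323DA96 − 2^64 = -7869431899282482538.

-7869431899282482538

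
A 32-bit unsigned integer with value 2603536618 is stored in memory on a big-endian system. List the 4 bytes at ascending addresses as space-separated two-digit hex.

2603536618 in hexadecimal, padded to 32 bits, is 0x9B2ED0EA.
Split into bytes (most-significant first): 9B 2E D0 EA.
Big-endian: lowest address holds the most-significant byte.
So the memory order matches the most-significant-first order: 9B 2E D0 EA.

9B 2E D0 EA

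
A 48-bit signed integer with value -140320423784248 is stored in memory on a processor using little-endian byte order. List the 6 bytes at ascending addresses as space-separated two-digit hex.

C8 50 FC 1A 61 80

Two's complement of -140320423784248 in 48 bits: 140320423784248 = 0x7F9EE503AF38; invert → 0x80611AFC50C7; add 1 → 0x80611AFC50C8.
Split into bytes (most-significant first): 80 61 1A FC 50 C8.
Little-endian: lowest address holds the least-significant byte.
So at ascending addresses the bytes are C8 50 FC 1A 61 80.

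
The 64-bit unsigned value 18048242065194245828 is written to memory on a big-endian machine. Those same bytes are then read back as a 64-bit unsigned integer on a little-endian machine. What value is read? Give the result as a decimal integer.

18048242065194245828 in 64-bit hexadecimal is 0xFA783C88DC2A5EC4.
Stored big-endian, the bytes at ascending addresses are FA 78 3C 88 DC 2A 5E C4.
Read back as little-endian, the first byte is least significant, giving 0xC45E2ADC883C78FA.
0xC45E2ADC883C78FA = 14149794205911513338.

14149794205911513338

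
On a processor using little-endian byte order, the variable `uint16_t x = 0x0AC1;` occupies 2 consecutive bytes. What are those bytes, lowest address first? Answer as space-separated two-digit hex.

Split into bytes (most-significant first): 0A C1.
Little-endian: lowest address holds the least-significant byte.
So at ascending addresses the bytes are C1 0A.

C1 0A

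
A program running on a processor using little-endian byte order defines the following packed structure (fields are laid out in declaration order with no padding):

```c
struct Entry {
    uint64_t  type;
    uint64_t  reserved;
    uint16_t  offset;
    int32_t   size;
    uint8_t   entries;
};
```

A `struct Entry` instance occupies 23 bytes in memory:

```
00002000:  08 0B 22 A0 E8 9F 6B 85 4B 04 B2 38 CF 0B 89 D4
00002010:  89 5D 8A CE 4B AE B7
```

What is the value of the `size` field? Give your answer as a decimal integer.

`size` follows `type` (8 B), `reserved` (8 B), `offset` (2 B), so it starts at offset 8 + 8 + 2 = 18 and occupies 4 bytes.
Bytes at offsets 18..21: 8A CE 4B AE.
Little-endian: lowest address holds the least-significant byte.
Reassemble most-significant byte first: AE 4B CE 8A → 0xAE4BCE8A.
Top bit is set, so as a signed 32-bit value this is 0xAE4BCE8A − 2^32 = -1370763638.

-1370763638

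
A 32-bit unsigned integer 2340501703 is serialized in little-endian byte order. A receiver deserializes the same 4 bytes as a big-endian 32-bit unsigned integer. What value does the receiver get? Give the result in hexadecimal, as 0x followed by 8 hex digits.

2340501703 in 32-bit hexadecimal is 0x8B8138C7.
Stored little-endian, the bytes at ascending addresses are C7 38 81 8B.
Read back as big-endian, the last byte is least significant, giving 0xC738818B.

0xC738818B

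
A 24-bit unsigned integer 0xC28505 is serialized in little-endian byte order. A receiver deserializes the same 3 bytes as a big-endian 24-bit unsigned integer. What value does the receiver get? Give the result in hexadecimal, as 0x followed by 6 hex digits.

Stored little-endian, the bytes at ascending addresses are 05 85 C2.
Read back as big-endian, the last byte is least significant, giving 0x0585C2.

0x0585C2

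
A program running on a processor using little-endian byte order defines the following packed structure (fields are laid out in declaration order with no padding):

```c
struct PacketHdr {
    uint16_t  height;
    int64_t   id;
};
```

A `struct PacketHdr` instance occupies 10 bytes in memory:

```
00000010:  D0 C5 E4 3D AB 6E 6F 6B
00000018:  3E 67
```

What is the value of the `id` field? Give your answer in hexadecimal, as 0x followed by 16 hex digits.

0x673E6B6F6EAB3DE4

`id` follows `height` (2 bytes), so it starts at byte offset 2 and occupies 8 bytes.
Bytes at offsets 2..9: E4 3D AB 6E 6F 6B 3E 67.
Little-endian: lowest address holds the least-significant byte.
Reassemble most-significant byte first: 67 3E 6B 6F 6E AB 3D E4 → 0x673E6B6F6EAB3DE4.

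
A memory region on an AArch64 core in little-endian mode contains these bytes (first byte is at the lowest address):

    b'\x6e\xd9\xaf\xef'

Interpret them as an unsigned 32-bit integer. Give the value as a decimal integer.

4021279086

Little-endian stores the least-significant byte at the lowest address.
Reassemble most-significant byte first: EF AF D9 6E → 0xEFAFD96E.
0xEFAFD96E = 4021279086.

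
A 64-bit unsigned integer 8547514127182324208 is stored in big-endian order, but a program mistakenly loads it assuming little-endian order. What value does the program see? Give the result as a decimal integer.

8547514127182324208 in 64-bit hexadecimal is 0x769EDECFDF55E1F0.
Stored big-endian, the bytes at ascending addresses are 76 9E DE CF DF 55 E1 F0.
Read back as little-endian, the first byte is least significant, giving 0xF0E155DFCFDE9E76.
0xF0E155DFCFDE9E76 = 17357248858616143478.

17357248858616143478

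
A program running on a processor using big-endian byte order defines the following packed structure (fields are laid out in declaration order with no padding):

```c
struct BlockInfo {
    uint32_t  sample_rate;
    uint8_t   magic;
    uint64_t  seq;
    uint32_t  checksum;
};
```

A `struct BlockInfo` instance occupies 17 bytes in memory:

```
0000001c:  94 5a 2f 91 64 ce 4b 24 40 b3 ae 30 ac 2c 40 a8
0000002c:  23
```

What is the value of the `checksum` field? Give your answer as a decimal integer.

`checksum` follows `sample_rate` (4 B), `magic` (1 B), `seq` (8 B), so it starts at offset 4 + 1 + 8 = 13 and occupies 4 bytes.
Bytes at offsets 13..16: 2C 40 A8 23.
In big-endian order the high byte comes first in memory.
The bytes are already most-significant first: 0x2C40A823.
0x2C40A823 = 742434851.

742434851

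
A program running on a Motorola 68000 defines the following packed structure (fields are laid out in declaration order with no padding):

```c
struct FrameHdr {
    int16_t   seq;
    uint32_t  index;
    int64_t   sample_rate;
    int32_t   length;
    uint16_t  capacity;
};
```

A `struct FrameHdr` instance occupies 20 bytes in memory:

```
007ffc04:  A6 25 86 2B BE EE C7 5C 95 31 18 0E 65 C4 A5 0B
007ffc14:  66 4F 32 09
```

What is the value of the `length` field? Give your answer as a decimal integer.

-1525979569

`length` follows `seq` (2 B), `index` (4 B), `sample_rate` (8 B), so it starts at offset 2 + 4 + 8 = 14 and occupies 4 bytes.
Bytes at offsets 14..17: A5 0B 66 4F.
Big-endian: lowest address holds the most-significant byte.
The bytes are already most-significant first: 0xA50B664F.
Top bit is set, so as a signed 32-bit value this is 0xA50B664F − 2^32 = -1525979569.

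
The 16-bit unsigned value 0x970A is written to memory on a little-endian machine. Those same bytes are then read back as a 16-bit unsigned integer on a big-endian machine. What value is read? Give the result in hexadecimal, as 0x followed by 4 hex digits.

0x0A97

Stored little-endian, the bytes at ascending addresses are 0A 97.
Read back as big-endian, the last byte is least significant, giving 0x0A97.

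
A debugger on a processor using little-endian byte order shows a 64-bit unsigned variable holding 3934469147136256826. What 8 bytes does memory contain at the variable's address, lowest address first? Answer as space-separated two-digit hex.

3934469147136256826 in hexadecimal, padded to 64 bits, is 0x369A0AD7F6CA6B3A.
Split into bytes (most-significant first): 36 9A 0A D7 F6 CA 6B 3A.
In little-endian order the low byte comes first in memory.
So at ascending addresses the bytes are 3A 6B CA F6 D7 0A 9A 36.

3A 6B CA F6 D7 0A 9A 36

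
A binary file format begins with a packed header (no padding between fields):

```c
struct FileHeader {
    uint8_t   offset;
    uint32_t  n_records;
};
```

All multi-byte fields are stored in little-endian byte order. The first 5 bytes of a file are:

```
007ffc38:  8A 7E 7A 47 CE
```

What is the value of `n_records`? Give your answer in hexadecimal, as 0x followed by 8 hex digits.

0xCE477A7E

`n_records` follows `offset` (1 byte), so it starts at byte offset 1 and occupies 4 bytes.
Bytes at offsets 1..4: 7E 7A 47 CE.
In little-endian order the low byte comes first in memory.
Reassemble most-significant byte first: CE 47 7A 7E → 0xCE477A7E.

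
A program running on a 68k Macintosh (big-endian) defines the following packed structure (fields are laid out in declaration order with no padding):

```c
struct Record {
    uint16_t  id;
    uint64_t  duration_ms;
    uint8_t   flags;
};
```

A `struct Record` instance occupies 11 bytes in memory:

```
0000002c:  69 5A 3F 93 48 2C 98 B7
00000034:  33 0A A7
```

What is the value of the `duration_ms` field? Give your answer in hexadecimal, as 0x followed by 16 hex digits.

`duration_ms` follows `id` (2 bytes), so it starts at byte offset 2 and occupies 8 bytes.
Bytes at offsets 2..9: 3F 93 48 2C 98 B7 33 0A.
Big-endian stores the most-significant byte at the lowest address.
The bytes are already most-significant first: 0x3F93482C98B7330A.

0x3F93482C98B7330A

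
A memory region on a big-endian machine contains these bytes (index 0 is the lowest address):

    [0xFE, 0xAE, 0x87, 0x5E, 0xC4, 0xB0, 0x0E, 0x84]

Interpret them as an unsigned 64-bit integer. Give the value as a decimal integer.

In big-endian order the high byte comes first in memory.
The bytes are already most-significant first: 0xFEAE875EC4B00E84.
0xFEAE875EC4B00E84 = 18351754372677897860.

18351754372677897860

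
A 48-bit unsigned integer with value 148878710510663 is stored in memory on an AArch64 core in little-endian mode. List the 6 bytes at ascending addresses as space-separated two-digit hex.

148878710510663 in hexadecimal, padded to 48 bits, is 0x876786A79447.
Split into bytes (most-significant first): 87 67 86 A7 94 47.
Little-endian: lowest address holds the least-significant byte.
So at ascending addresses the bytes are 47 94 A7 86 67 87.

47 94 A7 86 67 87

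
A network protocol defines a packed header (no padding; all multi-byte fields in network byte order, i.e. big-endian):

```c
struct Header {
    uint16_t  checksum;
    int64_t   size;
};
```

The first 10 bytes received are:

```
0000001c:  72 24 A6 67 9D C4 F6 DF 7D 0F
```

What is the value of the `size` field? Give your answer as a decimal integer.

`size` follows `checksum` (2 bytes), so it starts at byte offset 2 and occupies 8 bytes.
Bytes at offsets 2..9: A6 67 9D C4 F6 DF 7D 0F.
Big-endian: lowest address holds the most-significant byte.
The bytes are already most-significant first: 0xA6679DC4F6DF7D0F.
Top bit is set, so as a signed 64-bit value this is 0xA6679DC4F6DF7D0F − 2^64 = -6456018071531324145.

-6456018071531324145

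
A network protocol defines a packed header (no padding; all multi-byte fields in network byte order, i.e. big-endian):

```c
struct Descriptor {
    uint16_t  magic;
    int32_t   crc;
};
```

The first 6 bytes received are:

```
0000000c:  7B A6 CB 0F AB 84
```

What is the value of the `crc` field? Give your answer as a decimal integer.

`crc` follows `magic` (2 bytes), so it starts at byte offset 2 and occupies 4 bytes.
Bytes at offsets 2..5: CB 0F AB 84.
Big-endian stores the most-significant byte at the lowest address.
The bytes are already most-significant first: 0xCB0FAB84.
Top bit is set, so as a signed 32-bit value this is 0xCB0FAB84 − 2^32 = -888165500.

-888165500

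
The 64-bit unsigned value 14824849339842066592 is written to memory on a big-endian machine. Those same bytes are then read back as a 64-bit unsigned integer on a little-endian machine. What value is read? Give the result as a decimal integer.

11563265675328863437

14824849339842066592 in 64-bit hexadecimal is 0xCDBC71EDDDF878A0.
Stored big-endian, the bytes at ascending addresses are CD BC 71 ED DD F8 78 A0.
Read back as little-endian, the first byte is least significant, giving 0xA078F8DDED71BCCD.
0xA078F8DDED71BCCD = 11563265675328863437.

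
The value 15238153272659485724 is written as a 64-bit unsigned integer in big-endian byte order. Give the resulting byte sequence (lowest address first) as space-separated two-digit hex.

15238153272659485724 in hexadecimal, padded to 64 bits, is 0xD378CBAA91D3241C.
Split into bytes (most-significant first): D3 78 CB AA 91 D3 24 1C.
Big-endian: lowest address holds the most-significant byte.
So the memory order matches the most-significant-first order: D3 78 CB AA 91 D3 24 1C.

D3 78 CB AA 91 D3 24 1C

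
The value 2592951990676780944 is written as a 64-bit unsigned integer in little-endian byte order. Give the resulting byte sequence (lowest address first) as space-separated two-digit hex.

2592951990676780944 in hexadecimal, padded to 64 bits, is 0x23FC0418F3EE7790.
Split into bytes (most-significant first): 23 FC 04 18 F3 EE 77 90.
Little-endian: lowest address holds the least-significant byte.
So at ascending addresses the bytes are 90 77 EE F3 18 04 FC 23.

90 77 EE F3 18 04 FC 23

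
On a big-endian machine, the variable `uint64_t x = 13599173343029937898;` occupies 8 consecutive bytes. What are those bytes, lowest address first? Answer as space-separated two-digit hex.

BC B9 F8 1A 9E 42 C6 EA

13599173343029937898 in hexadecimal, padded to 64 bits, is 0xBCB9F81A9E42C6EA.
Split into bytes (most-significant first): BC B9 F8 1A 9E 42 C6 EA.
In big-endian order the high byte comes first in memory.
So the memory order matches the most-significant-first order: BC B9 F8 1A 9E 42 C6 EA.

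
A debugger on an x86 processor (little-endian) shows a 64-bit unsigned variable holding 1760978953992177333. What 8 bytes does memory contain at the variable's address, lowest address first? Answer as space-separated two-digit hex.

B5 86 A4 51 07 41 70 18

1760978953992177333 in hexadecimal, padded to 64 bits, is 0x1870410751A486B5.
Split into bytes (most-significant first): 18 70 41 07 51 A4 86 B5.
Little-endian stores the least-significant byte at the lowest address.
So at ascending addresses the bytes are B5 86 A4 51 07 41 70 18.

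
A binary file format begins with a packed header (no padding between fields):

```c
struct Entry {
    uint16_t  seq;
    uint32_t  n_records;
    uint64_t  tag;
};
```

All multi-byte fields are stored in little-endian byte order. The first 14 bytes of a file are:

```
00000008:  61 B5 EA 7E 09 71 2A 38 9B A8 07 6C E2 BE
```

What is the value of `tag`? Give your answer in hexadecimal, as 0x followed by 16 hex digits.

0xBEE26C07A89B382A

`tag` follows `seq` (2 B), `n_records` (4 B), so it starts at offset 2 + 4 = 6 and occupies 8 bytes.
Bytes at offsets 6..13: 2A 38 9B A8 07 6C E2 BE.
Little-endian: lowest address holds the least-significant byte.
Reassemble most-significant byte first: BE E2 6C 07 A8 9B 38 2A → 0xBEE26C07A89B382A.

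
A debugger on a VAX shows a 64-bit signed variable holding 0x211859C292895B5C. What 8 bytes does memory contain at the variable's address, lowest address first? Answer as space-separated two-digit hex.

Split into bytes (most-significant first): 21 18 59 C2 92 89 5B 5C.
In little-endian order the low byte comes first in memory.
So at ascending addresses the bytes are 5C 5B 89 92 C2 59 18 21.

5C 5B 89 92 C2 59 18 21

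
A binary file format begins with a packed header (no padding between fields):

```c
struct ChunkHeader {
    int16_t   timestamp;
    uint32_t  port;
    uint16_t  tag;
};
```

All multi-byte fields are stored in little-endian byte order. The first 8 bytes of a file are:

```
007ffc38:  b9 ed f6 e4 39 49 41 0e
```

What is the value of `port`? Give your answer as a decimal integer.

`port` follows `timestamp` (2 bytes), so it starts at byte offset 2 and occupies 4 bytes.
Bytes at offsets 2..5: F6 E4 39 49.
Little-endian stores the least-significant byte at the lowest address.
Reassemble most-significant byte first: 49 39 E4 F6 → 0x4939E4F6.
0x4939E4F6 = 1228530934.

1228530934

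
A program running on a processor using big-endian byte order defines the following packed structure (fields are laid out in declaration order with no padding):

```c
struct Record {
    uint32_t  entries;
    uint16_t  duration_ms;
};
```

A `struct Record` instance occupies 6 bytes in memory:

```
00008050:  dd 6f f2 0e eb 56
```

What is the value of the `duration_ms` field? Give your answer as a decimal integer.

60246

`duration_ms` follows `entries` (4 bytes), so it starts at byte offset 4 and occupies 2 bytes.
Bytes at offsets 4..5: EB 56.
Big-endian: lowest address holds the most-significant byte.
The bytes are already most-significant first: 0xEB56.
0xEB56 = 60246.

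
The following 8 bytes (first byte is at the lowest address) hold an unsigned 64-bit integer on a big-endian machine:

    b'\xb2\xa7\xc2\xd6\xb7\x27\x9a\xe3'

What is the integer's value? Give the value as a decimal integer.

12873472287313468131

In big-endian order the high byte comes first in memory.
The bytes are already most-significant first: 0xB2A7C2D6B7279AE3.
0xB2A7C2D6B7279AE3 = 12873472287313468131.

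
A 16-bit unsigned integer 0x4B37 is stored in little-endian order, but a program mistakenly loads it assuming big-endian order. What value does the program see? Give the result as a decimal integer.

14155

Stored little-endian, the bytes at ascending addresses are 37 4B.
Read back as big-endian, the last byte is least significant, giving 0x374B.
0x374B = 14155.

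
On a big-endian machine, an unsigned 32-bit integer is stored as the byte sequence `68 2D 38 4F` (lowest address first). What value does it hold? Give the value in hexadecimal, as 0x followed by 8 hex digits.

In big-endian order the high byte comes first in memory.
The bytes are already most-significant first: 0x682D384F.

0x682D384F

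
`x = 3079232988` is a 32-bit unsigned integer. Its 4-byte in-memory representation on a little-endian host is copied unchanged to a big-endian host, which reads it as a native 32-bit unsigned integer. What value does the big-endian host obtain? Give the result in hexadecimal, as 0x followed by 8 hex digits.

0xDC5D89B7

3079232988 in 32-bit hexadecimal is 0xB7895DDC.
Stored little-endian, the bytes at ascending addresses are DC 5D 89 B7.
Read back as big-endian, the last byte is least significant, giving 0xDC5D89B7.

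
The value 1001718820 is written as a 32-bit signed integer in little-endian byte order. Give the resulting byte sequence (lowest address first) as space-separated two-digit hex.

24 04 B5 3B

1001718820 in hexadecimal, padded to 32 bits, is 0x3BB50424.
Split into bytes (most-significant first): 3B B5 04 24.
Little-endian: lowest address holds the least-significant byte.
So at ascending addresses the bytes are 24 04 B5 3B.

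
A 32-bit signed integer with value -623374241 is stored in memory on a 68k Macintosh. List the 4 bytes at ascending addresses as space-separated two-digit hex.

Two's complement of -623374241 in 32 bits: 623374241 = 0x2527EFA1; invert → 0xDAD8105E; add 1 → 0xDAD8105F.
Split into bytes (most-significant first): DA D8 10 5F.
In big-endian order the high byte comes first in memory.
So the memory order matches the most-significant-first order: DA D8 10 5F.

DA D8 10 5F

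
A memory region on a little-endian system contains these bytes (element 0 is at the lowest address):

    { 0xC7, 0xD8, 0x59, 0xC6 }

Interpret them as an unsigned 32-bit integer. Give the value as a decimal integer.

3327776967

In little-endian order the low byte comes first in memory.
Reassemble most-significant byte first: C6 59 D8 C7 → 0xC659D8C7.
0xC659D8C7 = 3327776967.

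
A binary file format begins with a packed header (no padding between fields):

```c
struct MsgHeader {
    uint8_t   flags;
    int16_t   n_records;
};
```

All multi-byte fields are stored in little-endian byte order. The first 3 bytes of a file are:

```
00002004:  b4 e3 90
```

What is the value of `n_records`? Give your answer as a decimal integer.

`n_records` follows `flags` (1 byte), so it starts at byte offset 1 and occupies 2 bytes.
Bytes at offsets 1..2: E3 90.
In little-endian order the low byte comes first in memory.
Reassemble most-significant byte first: 90 E3 → 0x90E3.
Top bit is set, so as a signed 16-bit value this is 0x90E3 − 2^16 = -28445.

-28445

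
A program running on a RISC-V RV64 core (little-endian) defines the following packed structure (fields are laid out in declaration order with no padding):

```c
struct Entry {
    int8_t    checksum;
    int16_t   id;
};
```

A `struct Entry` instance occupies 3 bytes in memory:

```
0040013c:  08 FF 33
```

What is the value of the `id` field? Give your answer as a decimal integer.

`id` follows `checksum` (1 byte), so it starts at byte offset 1 and occupies 2 bytes.
Bytes at offsets 1..2: FF 33.
Little-endian: lowest address holds the least-significant byte.
Reassemble most-significant byte first: 33 FF → 0x33FF.
0x33FF = 13311.

13311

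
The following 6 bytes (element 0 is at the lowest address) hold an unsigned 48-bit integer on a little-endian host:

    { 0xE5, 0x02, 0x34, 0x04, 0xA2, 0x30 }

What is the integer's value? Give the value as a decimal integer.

Little-endian stores the least-significant byte at the lowest address.
Reassemble most-significant byte first: 30 A2 04 34 02 E5 → 0x30A2043402E5.
0x30A2043402E5 = 53472413352677.

53472413352677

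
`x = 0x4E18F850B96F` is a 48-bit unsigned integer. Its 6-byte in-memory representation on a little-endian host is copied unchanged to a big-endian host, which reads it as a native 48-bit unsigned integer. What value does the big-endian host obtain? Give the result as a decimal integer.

122841718069326

Stored little-endian, the bytes at ascending addresses are 6F B9 50 F8 18 4E.
Read back as big-endian, the last byte is least significant, giving 0x6FB950F8184E.
0x6FB950F8184E = 122841718069326.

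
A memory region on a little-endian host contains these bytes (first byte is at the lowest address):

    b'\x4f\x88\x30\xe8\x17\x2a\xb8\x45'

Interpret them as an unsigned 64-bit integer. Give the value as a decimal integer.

5023811666499897423

Little-endian stores the least-significant byte at the lowest address.
Reassemble most-significant byte first: 45 B8 2A 17 E8 30 88 4F → 0x45B82A17E830884F.
0x45B82A17E830884F = 5023811666499897423.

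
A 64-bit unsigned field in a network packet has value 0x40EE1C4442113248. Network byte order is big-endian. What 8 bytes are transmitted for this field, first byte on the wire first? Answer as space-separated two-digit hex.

Split into bytes (most-significant first): 40 EE 1C 44 42 11 32 48.
Big-endian: lowest address holds the most-significant byte.
So the memory order matches the most-significant-first order: 40 EE 1C 44 42 11 32 48.

40 EE 1C 44 42 11 32 48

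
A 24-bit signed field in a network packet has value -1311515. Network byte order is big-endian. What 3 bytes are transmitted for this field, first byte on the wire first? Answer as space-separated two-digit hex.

EB FC E5

Two's complement of -1311515 in 24 bits: 1311515 = 0x14031B; invert → 0xEBFCE4; add 1 → 0xEBFCE5.
Split into bytes (most-significant first): EB FC E5.
Big-endian: lowest address holds the most-significant byte.
So the memory order matches the most-significant-first order: EB FC E5.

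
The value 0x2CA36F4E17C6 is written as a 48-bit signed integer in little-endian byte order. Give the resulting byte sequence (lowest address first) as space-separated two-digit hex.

Split into bytes (most-significant first): 2C A3 6F 4E 17 C6.
Little-endian stores the least-significant byte at the lowest address.
So at ascending addresses the bytes are C6 17 4E 6F A3 2C.

C6 17 4E 6F A3 2C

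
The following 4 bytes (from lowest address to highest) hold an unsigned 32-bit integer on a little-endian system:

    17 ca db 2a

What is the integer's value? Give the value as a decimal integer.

719047191

In little-endian order the low byte comes first in memory.
Reassemble most-significant byte first: 2A DB CA 17 → 0x2ADBCA17.
0x2ADBCA17 = 719047191.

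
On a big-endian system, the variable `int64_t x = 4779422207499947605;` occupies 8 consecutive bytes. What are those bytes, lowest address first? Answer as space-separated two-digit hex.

42 53 EB 2C DD A5 CE 55

4779422207499947605 in hexadecimal, padded to 64 bits, is 0x4253EB2CDDA5CE55.
Split into bytes (most-significant first): 42 53 EB 2C DD A5 CE 55.
Big-endian stores the most-significant byte at the lowest address.
So the memory order matches the most-significant-first order: 42 53 EB 2C DD A5 CE 55.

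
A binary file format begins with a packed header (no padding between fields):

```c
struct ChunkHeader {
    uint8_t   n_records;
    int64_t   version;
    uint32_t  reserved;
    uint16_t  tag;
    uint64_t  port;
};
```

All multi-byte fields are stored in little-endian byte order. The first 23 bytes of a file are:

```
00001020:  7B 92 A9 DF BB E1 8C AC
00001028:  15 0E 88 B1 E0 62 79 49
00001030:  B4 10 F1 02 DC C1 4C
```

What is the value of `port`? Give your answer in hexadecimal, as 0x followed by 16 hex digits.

`port` follows `n_records` (1 B), `version` (8 B), `reserved` (4 B), `tag` (2 B), so it starts at offset 1 + 8 + 4 + 2 = 15 and occupies 8 bytes.
Bytes at offsets 15..22: 49 B4 10 F1 02 DC C1 4C.
Little-endian: lowest address holds the least-significant byte.
Reassemble most-significant byte first: 4C C1 DC 02 F1 10 B4 49 → 0x4CC1DC02F110B449.

0x4CC1DC02F110B449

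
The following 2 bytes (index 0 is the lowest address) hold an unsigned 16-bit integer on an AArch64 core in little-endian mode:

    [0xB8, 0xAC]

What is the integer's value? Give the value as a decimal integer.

44216

Little-endian: lowest address holds the least-significant byte.
Reassemble most-significant byte first: AC B8 → 0xACB8.
0xACB8 = 44216.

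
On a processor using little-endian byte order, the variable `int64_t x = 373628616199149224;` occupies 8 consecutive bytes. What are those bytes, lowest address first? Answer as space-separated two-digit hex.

A8 96 78 32 3F 65 2F 05

373628616199149224 in hexadecimal, padded to 64 bits, is 0x052F653F327896A8.
Split into bytes (most-significant first): 05 2F 65 3F 32 78 96 A8.
In little-endian order the low byte comes first in memory.
So at ascending addresses the bytes are A8 96 78 32 3F 65 2F 05.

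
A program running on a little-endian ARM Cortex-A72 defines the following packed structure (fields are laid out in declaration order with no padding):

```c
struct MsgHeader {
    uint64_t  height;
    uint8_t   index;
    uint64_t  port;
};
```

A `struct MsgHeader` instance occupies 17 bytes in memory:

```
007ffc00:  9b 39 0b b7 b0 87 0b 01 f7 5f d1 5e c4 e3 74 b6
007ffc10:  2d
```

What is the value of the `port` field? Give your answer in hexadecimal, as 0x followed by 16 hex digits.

`port` follows `height` (8 B), `index` (1 B), so it starts at offset 8 + 1 = 9 and occupies 8 bytes.
Bytes at offsets 9..16: 5F D1 5E C4 E3 74 B6 2D.
Little-endian: lowest address holds the least-significant byte.
Reassemble most-significant byte first: 2D B6 74 E3 C4 5E D1 5F → 0x2DB674E3C45ED15F.

0x2DB674E3C45ED15F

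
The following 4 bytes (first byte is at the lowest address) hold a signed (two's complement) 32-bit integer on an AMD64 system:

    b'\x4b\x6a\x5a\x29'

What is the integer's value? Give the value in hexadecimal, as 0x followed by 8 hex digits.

0x295A6A4B

Little-endian stores the least-significant byte at the lowest address.
Reassemble most-significant byte first: 29 5A 6A 4B → 0x295A6A4B.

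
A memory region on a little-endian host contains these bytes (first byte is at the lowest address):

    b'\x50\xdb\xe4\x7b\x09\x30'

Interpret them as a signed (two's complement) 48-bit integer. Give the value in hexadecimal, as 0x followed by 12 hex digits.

In little-endian order the low byte comes first in memory.
Reassemble most-significant byte first: 30 09 7B E4 DB 50 → 0x30097BE4DB50.

0x30097BE4DB50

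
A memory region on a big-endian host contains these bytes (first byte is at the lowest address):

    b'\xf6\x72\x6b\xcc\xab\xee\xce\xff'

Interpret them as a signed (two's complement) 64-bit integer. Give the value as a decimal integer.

In big-endian order the high byte comes first in memory.
The bytes are already most-significant first: 0xF6726BCCABEECEFF.
Top bit is set, so as a signed 64-bit value this is 0xF6726BCCABEECEFF − 2^64 = -688369266232209665.

-688369266232209665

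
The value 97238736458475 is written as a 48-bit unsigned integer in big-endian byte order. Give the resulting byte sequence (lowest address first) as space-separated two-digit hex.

58 70 28 58 52 EB

97238736458475 in hexadecimal, padded to 48 bits, is 0x5870285852EB.
Split into bytes (most-significant first): 58 70 28 58 52 EB.
In big-endian order the high byte comes first in memory.
So the memory order matches the most-significant-first order: 58 70 28 58 52 EB.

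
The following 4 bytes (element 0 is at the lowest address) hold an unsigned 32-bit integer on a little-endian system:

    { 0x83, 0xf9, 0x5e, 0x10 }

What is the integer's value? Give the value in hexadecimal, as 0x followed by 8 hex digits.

Little-endian: lowest address holds the least-significant byte.
Reassemble most-significant byte first: 10 5E F9 83 → 0x105EF983.

0x105EF983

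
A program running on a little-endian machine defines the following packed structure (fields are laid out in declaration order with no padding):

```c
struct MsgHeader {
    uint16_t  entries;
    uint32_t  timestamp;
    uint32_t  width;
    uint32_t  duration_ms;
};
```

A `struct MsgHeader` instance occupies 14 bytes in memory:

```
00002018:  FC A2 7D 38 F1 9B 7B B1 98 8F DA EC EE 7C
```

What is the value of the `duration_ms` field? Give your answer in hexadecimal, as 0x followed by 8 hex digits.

0x7CEEECDA

`duration_ms` follows `entries` (2 B), `timestamp` (4 B), `width` (4 B), so it starts at offset 2 + 4 + 4 = 10 and occupies 4 bytes.
Bytes at offsets 10..13: DA EC EE 7C.
Little-endian stores the least-significant byte at the lowest address.
Reassemble most-significant byte first: 7C EE EC DA → 0x7CEEECDA.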